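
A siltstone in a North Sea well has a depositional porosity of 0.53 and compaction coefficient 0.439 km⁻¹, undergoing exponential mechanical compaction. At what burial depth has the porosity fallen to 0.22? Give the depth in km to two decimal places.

2.00 km

Invert Athy's law: z = ln(n₀/n) / k
z = ln(0.53/0.22) / 0.439 = ln(2.409) / 0.439 = 0.8792 / 0.439 = 2.003 km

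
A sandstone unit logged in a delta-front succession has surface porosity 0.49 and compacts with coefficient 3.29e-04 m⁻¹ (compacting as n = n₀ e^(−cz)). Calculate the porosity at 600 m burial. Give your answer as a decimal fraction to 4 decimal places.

Working in km (1 km = 1000 m; c in km⁻¹ = c in m⁻¹ × 1000):
n = n₀·exp(−c·z) = 0.49 × exp(−0.329 × 0.6) = 0.49 × exp(−0.1974)
  = 0.49 × 0.8209 = 0.4022

0.4022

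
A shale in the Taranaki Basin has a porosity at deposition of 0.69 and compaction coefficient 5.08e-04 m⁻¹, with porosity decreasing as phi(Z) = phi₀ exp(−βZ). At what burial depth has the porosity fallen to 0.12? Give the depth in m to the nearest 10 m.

Working in km (1 km = 1000 m; β in km⁻¹ = β in m⁻¹ × 1000):
Invert Athy's law: Z = ln(phi₀/phi) / β
Z = ln(0.69/0.12) / 0.508 = ln(5.75) / 0.508 = 1.7492 / 0.508 = 3.443 km

3440 m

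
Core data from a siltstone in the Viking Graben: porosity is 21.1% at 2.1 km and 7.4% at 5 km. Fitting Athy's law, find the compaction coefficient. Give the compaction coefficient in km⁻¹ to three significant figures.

Athy: phi(z) = phi₀ e^(−kz) ⇒ phi₁/phi₂ = e^{k(z₂−z₁)} ⇒ k = ln(phi₁/phi₂)/(z₂−z₁)
k = ln(0.211/0.074) / (5 − 2.1) = ln(2.851) / 2.9 = 1.0478 / 2.9 = 0.3613 km⁻¹

0.361 km⁻¹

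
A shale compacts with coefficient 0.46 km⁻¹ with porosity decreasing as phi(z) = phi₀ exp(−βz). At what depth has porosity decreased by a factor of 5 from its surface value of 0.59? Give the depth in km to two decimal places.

phi/phi₀ = 1/5 ⇒ exp(−β·z) = 1/5 ⇒ z = ln(5) / β
z = 1.6094 / 0.46 = 3.499 km

3.50 km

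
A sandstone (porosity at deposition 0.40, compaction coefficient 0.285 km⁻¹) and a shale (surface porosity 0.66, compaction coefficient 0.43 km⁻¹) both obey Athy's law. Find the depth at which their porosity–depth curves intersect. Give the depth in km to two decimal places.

3.45 km

Set φ₀ₐ e^(−βₐd) = φ₀ᵦ e^(−βᵦd) ⇒ ln(φ₀ₐ/φ₀ᵦ) = (βₐ − βᵦ)·d
d = ln(0.4/0.66) / (0.285 − 0.43) = -0.5008 / -0.145 = 3.454 km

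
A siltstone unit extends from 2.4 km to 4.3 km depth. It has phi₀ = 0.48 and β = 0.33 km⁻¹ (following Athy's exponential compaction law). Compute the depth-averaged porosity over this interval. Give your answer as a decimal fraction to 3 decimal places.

⟨phi⟩ = (1/(z₂−z₁)) ∫ phi₀ e^(−βz) dz = phi₀·(e^(−β·z₁) − e^(−β·z₂)) / (β·(z₂−z₁))
e^(−0.33×2.4) = 0.4529; e^(−0.33×4.3) = 0.2420
⟨phi⟩ = 0.48 × (0.4529 − 0.2420) / (0.33 × 1.9) = 0.48 × 0.3365 = 0.1615

0.162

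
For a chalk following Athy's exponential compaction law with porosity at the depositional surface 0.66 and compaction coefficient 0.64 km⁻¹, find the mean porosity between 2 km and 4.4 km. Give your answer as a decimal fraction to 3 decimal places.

⟨φ⟩ = (1/(d₂−d₁)) ∫ φ₀ e^(−cd) dd = φ₀·(e^(−c·d₁) − e^(−c·d₂)) / (c·(d₂−d₁))
e^(−0.64×2) = 0.2780; e^(−0.64×4.4) = 0.0598
⟨φ⟩ = 0.66 × (0.2780 − 0.0598) / (0.64 × 2.4) = 0.66 × 0.1421 = 0.0938

0.094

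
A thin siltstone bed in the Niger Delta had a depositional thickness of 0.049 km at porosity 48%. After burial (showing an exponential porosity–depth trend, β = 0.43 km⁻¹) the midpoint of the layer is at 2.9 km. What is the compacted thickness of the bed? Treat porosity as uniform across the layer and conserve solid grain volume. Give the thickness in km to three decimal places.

Porosity at 2.9 km: n = 0.48·exp(−0.43×2.9) = 0.1379
Solid-volume conservation: h(1−n) = h₀(1−n₀) ⇒ h = h₀·(1−n₀)/(1−n)
h = 0.049 × (1 − 0.48)/(1 − 0.1379) = 0.049 × 0.6032 = 0.0296 km

0.030 km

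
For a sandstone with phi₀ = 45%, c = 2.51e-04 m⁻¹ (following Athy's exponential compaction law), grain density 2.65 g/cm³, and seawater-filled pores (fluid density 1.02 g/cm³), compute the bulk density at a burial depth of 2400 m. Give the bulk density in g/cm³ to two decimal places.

Working in km (1 km = 1000 m; c in km⁻¹ = c in m⁻¹ × 1000):
Porosity at depth: phi = 0.45·exp(−0.251×2.4) = 0.45×0.5475 = 0.2464
Bulk density: ρ_b = (1−phi)ρ_g + phi·ρ_f = 0.7536×2.65 + 0.2464×1.02
       = 1.997 + 0.251 = 2.248 g/cm³

2.25 g/cm³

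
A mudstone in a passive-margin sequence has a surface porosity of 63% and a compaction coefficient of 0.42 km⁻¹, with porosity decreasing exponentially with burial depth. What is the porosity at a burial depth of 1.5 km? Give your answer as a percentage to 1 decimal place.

n = n₀·exp(−c·d) = 0.63 × exp(−0.42 × 1.5) = 0.63 × exp(−0.63)
  = 0.63 × 0.5326 = 0.3355

33.6%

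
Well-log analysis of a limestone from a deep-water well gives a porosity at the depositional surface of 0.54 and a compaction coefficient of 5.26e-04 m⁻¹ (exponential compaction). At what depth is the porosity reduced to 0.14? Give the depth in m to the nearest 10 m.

Working in km (1 km = 1000 m; k in km⁻¹ = k in m⁻¹ × 1000):
Invert Athy's law: d = ln(phi₀/phi) / k
d = ln(0.54/0.14) / 0.526 = ln(3.857) / 0.526 = 1.3499 / 0.526 = 2.566 km

2570 m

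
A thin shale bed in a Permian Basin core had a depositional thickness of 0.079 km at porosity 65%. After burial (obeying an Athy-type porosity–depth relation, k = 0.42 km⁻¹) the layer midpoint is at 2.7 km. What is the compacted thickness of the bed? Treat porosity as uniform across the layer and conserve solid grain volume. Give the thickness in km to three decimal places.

0.035 km

Porosity at 2.7 km: phi = 0.65·exp(−0.42×2.7) = 0.2091
Solid-volume conservation: h(1−phi) = h₀(1−phi₀) ⇒ h = h₀·(1−phi₀)/(1−phi)
h = 0.079 × (1 − 0.65)/(1 − 0.2091) = 0.079 × 0.4426 = 0.0350 km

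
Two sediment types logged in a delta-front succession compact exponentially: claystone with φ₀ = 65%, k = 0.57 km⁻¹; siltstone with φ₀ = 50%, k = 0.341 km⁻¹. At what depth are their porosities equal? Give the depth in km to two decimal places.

Set φ₀ₐ e^(−kₐz) = φ₀ᵦ e^(−kᵦz) ⇒ ln(φ₀ₐ/φ₀ᵦ) = (kₐ − kᵦ)·z
z = ln(0.65/0.5) / (0.57 − 0.341) = 0.2624 / 0.229 = 1.146 km

1.15 km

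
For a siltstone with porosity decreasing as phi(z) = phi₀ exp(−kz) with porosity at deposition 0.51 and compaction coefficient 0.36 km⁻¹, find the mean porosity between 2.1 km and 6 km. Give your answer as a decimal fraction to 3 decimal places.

⟨phi⟩ = (1/(z₂−z₁)) ∫ phi₀ e^(−kz) dz = phi₀·(e^(−k·z₁) − e^(−k·z₂)) / (k·(z₂−z₁))
e^(−0.36×2.1) = 0.4695; e^(−0.36×6) = 0.1153
⟨phi⟩ = 0.51 × (0.4695 − 0.1153) / (0.36 × 3.9) = 0.51 × 0.2523 = 0.1287

0.129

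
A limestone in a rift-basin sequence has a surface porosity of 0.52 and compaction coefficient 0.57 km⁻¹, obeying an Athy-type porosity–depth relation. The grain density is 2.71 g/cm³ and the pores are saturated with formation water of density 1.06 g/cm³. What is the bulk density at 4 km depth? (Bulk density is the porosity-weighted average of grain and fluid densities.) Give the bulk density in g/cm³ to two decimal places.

2.62 g/cm³

Porosity at depth: phi = 0.52·exp(−0.57×4) = 0.52×0.1023 = 0.0532
Bulk density: ρ_b = (1−phi)ρ_g + phi·ρ_f = 0.9468×2.71 + 0.0532×1.06
       = 2.566 + 0.056 = 2.622 g/cm³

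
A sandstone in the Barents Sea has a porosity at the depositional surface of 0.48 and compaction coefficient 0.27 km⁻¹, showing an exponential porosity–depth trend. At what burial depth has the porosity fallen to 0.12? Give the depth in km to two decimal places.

5.13 km

Invert Athy's law: Z = ln(φ₀/φ) / k
Z = ln(0.48/0.12) / 0.27 = ln(4) / 0.27 = 1.3863 / 0.27 = 5.134 km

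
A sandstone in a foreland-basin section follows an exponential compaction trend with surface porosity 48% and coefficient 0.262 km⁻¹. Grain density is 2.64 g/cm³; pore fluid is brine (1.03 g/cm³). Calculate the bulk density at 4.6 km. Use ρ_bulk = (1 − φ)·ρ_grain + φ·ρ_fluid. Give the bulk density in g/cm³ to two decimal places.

2.41 g/cm³

Porosity at depth: n = 0.48·exp(−0.262×4.6) = 0.48×0.2996 = 0.1438
Bulk density: ρ_b = (1−n)ρ_g + n·ρ_f = 0.8562×2.64 + 0.1438×1.03
       = 2.260 + 0.148 = 2.408 g/cm³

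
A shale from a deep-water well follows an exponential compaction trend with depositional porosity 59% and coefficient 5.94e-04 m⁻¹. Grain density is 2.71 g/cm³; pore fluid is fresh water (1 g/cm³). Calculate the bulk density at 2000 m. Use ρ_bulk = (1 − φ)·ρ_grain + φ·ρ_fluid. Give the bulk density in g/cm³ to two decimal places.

2.40 g/cm³

Working in km (1 km = 1000 m; k in km⁻¹ = k in m⁻¹ × 1000):
Porosity at depth: phi = 0.59·exp(−0.594×2) = 0.59×0.3048 = 0.1798
Bulk density: ρ_b = (1−phi)ρ_g + phi·ρ_f = 0.8202×2.71 + 0.1798×1
       = 2.223 + 0.180 = 2.402 g/cm³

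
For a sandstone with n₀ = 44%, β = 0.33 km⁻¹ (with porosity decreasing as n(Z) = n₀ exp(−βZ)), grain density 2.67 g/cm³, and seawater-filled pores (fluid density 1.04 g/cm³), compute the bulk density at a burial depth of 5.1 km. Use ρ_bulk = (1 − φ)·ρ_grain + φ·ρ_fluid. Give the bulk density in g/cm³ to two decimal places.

Porosity at depth: n = 0.44·exp(−0.33×5.1) = 0.44×0.1858 = 0.0818
Bulk density: ρ_b = (1−n)ρ_g + n·ρ_f = 0.9182×2.67 + 0.0818×1.04
       = 2.452 + 0.085 = 2.537 g/cm³

2.54 g/cm³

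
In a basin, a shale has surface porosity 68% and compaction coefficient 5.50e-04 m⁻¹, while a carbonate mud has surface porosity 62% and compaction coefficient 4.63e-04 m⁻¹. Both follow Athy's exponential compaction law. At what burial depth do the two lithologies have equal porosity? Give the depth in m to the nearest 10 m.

1060 m

Working in km (1 km = 1000 m; k in km⁻¹ = k in m⁻¹ × 1000):
Set phi₀ₐ e^(−kₐd) = phi₀ᵦ e^(−kᵦd) ⇒ ln(phi₀ₐ/phi₀ᵦ) = (kₐ − kᵦ)·d
d = ln(0.68/0.62) / (0.55 − 0.463) = 0.0924 / 0.087 = 1.062 km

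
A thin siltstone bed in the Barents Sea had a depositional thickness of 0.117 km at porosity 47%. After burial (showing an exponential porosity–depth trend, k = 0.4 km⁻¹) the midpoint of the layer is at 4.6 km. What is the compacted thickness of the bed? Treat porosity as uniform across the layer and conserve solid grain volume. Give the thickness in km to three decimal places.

Porosity at 4.6 km: n = 0.47·exp(−0.4×4.6) = 0.0746
Solid-volume conservation: h(1−n) = h₀(1−n₀) ⇒ h = h₀·(1−n₀)/(1−n)
h = 0.117 × (1 − 0.47)/(1 − 0.0746) = 0.117 × 0.5728 = 0.0670 km

0.067 km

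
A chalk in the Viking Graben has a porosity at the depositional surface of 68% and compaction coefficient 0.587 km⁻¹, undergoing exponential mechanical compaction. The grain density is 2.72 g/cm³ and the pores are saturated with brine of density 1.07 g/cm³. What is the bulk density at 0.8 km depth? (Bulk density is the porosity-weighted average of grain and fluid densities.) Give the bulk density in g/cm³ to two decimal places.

Porosity at depth: n = 0.68·exp(−0.587×0.8) = 0.68×0.6253 = 0.4252
Bulk density: ρ_b = (1−n)ρ_g + n·ρ_f = 0.5748×2.72 + 0.4252×1.07
       = 1.564 + 0.455 = 2.018 g/cm³

2.02 g/cm³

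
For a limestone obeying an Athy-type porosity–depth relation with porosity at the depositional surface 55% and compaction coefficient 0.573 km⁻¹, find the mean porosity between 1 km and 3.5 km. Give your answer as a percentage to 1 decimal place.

⟨phi⟩ = (1/(d₂−d₁)) ∫ phi₀ e^(−kd) dd = phi₀·(e^(−k·d₁) − e^(−k·d₂)) / (k·(d₂−d₁))
e^(−0.573×1) = 0.5638; e^(−0.573×3.5) = 0.1346
⟨phi⟩ = 0.55 × (0.5638 − 0.1346) / (0.573 × 2.5) = 0.55 × 0.2996 = 0.1648

16.5%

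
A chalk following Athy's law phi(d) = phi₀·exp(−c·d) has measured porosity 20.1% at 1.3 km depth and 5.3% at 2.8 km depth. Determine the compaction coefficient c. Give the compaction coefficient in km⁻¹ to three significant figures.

0.889 km⁻¹

Athy: phi(d) = phi₀ e^(−cd) ⇒ phi₁/phi₂ = e^{c(d₂−d₁)} ⇒ c = ln(phi₁/phi₂)/(d₂−d₁)
c = ln(0.201/0.053) / (2.8 − 1.3) = ln(3.792) / 1.5 = 1.3330 / 1.5 = 0.8887 km⁻¹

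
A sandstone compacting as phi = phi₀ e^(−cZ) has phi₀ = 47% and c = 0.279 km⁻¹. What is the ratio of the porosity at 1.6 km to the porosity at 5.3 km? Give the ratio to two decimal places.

phi(Z₁)/phi(Z₂) = e^(−c·Z₁)/e^(−c·Z₂) = e^{c(Z₂−Z₁)}
= exp(0.279 × 3.7) = exp(1.032) = 2.8075

2.81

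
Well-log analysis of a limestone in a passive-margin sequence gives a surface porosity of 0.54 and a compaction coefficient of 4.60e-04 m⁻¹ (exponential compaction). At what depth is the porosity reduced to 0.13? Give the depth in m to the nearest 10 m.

Working in km (1 km = 1000 m; c in km⁻¹ = c in m⁻¹ × 1000):
Invert Athy's law: Z = ln(phi₀/phi) / c
Z = ln(0.54/0.13) / 0.46 = ln(4.154) / 0.46 = 1.4240 / 0.46 = 3.096 km

3100 m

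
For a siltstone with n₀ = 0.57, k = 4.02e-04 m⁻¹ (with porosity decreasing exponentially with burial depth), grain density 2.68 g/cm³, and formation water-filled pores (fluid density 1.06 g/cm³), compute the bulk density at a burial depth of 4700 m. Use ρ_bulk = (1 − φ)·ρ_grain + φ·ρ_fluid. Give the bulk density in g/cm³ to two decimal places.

Working in km (1 km = 1000 m; k in km⁻¹ = k in m⁻¹ × 1000):
Porosity at depth: n = 0.57·exp(−0.402×4.7) = 0.57×0.1512 = 0.0862
Bulk density: ρ_b = (1−n)ρ_g + n·ρ_f = 0.9138×2.68 + 0.0862×1.06
       = 2.449 + 0.091 = 2.540 g/cm³

2.54 g/cm³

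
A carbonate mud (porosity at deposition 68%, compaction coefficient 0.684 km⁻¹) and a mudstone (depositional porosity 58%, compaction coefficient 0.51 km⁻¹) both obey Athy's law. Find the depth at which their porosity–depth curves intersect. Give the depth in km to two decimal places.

Set phi₀ₐ e^(−βₐz) = phi₀ᵦ e^(−βᵦz) ⇒ ln(phi₀ₐ/phi₀ᵦ) = (βₐ − βᵦ)·z
z = ln(0.68/0.58) / (0.684 − 0.51) = 0.1591 / 0.174 = 0.914 km

0.91 km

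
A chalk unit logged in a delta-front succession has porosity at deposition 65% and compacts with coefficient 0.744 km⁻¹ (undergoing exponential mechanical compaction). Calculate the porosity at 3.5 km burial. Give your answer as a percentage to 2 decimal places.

n = n₀·exp(−β·Z) = 0.65 × exp(−0.744 × 3.5) = 0.65 × exp(−2.604)
  = 0.65 × 0.0740 = 0.0481

4.81%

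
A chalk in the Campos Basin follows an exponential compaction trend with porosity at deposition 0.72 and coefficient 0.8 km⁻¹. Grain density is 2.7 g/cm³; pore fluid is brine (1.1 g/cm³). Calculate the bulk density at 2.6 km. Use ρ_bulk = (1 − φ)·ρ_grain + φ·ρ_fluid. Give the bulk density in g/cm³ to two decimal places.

2.56 g/cm³

Porosity at depth: phi = 0.72·exp(−0.8×2.6) = 0.72×0.1249 = 0.0899
Bulk density: ρ_b = (1−phi)ρ_g + phi·ρ_f = 0.9101×2.7 + 0.0899×1.1
       = 2.457 + 0.099 = 2.556 g/cm³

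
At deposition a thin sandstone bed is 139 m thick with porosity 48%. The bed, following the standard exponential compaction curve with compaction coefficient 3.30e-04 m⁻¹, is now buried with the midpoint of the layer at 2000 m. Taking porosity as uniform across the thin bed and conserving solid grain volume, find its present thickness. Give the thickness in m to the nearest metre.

96 m

Working in km (1 km = 1000 m; c in km⁻¹ = c in m⁻¹ × 1000):
Porosity at 2 km: n = 0.48·exp(−0.33×2) = 0.2481
Solid-volume conservation: h(1−n) = h₀(1−n₀) ⇒ h = h₀·(1−n₀)/(1−n)
h = 0.139 × (1 − 0.48)/(1 − 0.2481) = 0.139 × 0.6916 = 0.0961 km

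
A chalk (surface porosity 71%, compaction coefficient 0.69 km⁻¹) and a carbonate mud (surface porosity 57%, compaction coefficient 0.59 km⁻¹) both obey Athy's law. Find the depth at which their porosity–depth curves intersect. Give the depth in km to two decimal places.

Set φ₀ₐ e^(−kₐz) = φ₀ᵦ e^(−kᵦz) ⇒ ln(φ₀ₐ/φ₀ᵦ) = (kₐ − kᵦ)·z
z = ln(0.71/0.57) / (0.69 − 0.59) = 0.2196 / 0.1 = 2.196 km

2.20 km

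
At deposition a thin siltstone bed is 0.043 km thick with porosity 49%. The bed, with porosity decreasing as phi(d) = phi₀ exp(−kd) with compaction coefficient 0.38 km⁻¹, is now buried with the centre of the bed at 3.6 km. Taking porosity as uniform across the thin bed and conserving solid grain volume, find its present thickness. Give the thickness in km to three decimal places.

0.025 km

Porosity at 3.6 km: phi = 0.49·exp(−0.38×3.6) = 0.1248
Solid-volume conservation: h(1−phi) = h₀(1−phi₀) ⇒ h = h₀·(1−phi₀)/(1−phi)
h = 0.043 × (1 − 0.49)/(1 − 0.1248) = 0.043 × 0.5827 = 0.0251 km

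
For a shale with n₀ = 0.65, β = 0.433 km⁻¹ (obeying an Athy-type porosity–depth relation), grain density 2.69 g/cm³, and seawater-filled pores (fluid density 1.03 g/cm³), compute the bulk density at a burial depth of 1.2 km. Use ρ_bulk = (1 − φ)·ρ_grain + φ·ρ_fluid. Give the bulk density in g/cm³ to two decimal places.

Porosity at depth: n = 0.65·exp(−0.433×1.2) = 0.65×0.5948 = 0.3866
Bulk density: ρ_b = (1−n)ρ_g + n·ρ_f = 0.6134×2.69 + 0.3866×1.03
       = 1.650 + 0.398 = 2.048 g/cm³

2.05 g/cm³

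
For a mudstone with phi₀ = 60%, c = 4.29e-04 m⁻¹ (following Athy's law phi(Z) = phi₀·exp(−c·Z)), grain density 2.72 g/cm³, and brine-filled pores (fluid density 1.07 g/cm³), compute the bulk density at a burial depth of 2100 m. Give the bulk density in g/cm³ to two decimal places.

2.32 g/cm³

Working in km (1 km = 1000 m; c in km⁻¹ = c in m⁻¹ × 1000):
Porosity at depth: phi = 0.6·exp(−0.429×2.1) = 0.6×0.4062 = 0.2437
Bulk density: ρ_b = (1−phi)ρ_g + phi·ρ_f = 0.7563×2.72 + 0.2437×1.07
       = 2.057 + 0.261 = 2.318 g/cm³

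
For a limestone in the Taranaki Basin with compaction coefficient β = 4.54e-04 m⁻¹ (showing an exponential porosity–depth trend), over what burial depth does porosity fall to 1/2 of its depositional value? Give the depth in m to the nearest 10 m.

1530 m

Working in km (1 km = 1000 m; β in km⁻¹ = β in m⁻¹ × 1000):
phi/phi₀ = 1/2 ⇒ exp(−β·z) = 1/2 ⇒ z = ln(2) / β
z = 0.6931 / 0.454 = 1.527 km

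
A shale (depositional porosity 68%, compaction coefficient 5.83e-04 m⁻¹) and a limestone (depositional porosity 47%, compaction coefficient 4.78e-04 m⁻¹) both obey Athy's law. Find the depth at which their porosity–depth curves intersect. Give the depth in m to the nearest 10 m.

Working in km (1 km = 1000 m; β in km⁻¹ = β in m⁻¹ × 1000):
Set n₀ₐ e^(−βₐZ) = n₀ᵦ e^(−βᵦZ) ⇒ ln(n₀ₐ/n₀ᵦ) = (βₐ − βᵦ)·Z
Z = ln(0.68/0.47) / (0.583 − 0.478) = 0.3694 / 0.105 = 3.518 km

3520 m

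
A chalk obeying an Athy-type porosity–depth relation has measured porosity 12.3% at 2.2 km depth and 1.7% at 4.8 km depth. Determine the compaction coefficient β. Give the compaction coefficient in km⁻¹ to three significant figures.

Athy: n(z) = n₀ e^(−βz) ⇒ n₁/n₂ = e^{β(z₂−z₁)} ⇒ β = ln(n₁/n₂)/(z₂−z₁)
β = ln(0.123/0.017) / (4.8 − 2.2) = ln(7.235) / 2.6 = 1.9790 / 2.6 = 0.7611 km⁻¹

0.761 km⁻¹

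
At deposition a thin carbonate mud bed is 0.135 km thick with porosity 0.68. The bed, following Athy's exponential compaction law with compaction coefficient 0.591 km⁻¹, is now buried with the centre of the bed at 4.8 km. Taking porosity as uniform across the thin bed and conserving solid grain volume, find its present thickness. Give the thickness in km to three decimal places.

0.045 km

Porosity at 4.8 km: φ = 0.68·exp(−0.591×4.8) = 0.0399
Solid-volume conservation: h(1−φ) = h₀(1−φ₀) ⇒ h = h₀·(1−φ₀)/(1−φ)
h = 0.135 × (1 − 0.68)/(1 − 0.0399) = 0.135 × 0.3333 = 0.0450 km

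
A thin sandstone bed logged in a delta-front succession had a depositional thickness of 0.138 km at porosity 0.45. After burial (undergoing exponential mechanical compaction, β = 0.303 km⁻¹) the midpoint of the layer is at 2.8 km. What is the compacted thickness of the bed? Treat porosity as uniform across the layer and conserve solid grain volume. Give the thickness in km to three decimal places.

0.094 km

Porosity at 2.8 km: n = 0.45·exp(−0.303×2.8) = 0.1926
Solid-volume conservation: h(1−n) = h₀(1−n₀) ⇒ h = h₀·(1−n₀)/(1−n)
h = 0.138 × (1 − 0.45)/(1 − 0.1926) = 0.138 × 0.6812 = 0.0940 km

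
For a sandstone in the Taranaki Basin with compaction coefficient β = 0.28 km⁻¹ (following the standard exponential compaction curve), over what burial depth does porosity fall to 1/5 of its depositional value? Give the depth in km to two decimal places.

5.75 km

n/n₀ = 1/5 ⇒ exp(−β·Z) = 1/5 ⇒ Z = ln(5) / β
Z = 1.6094 / 0.28 = 5.748 km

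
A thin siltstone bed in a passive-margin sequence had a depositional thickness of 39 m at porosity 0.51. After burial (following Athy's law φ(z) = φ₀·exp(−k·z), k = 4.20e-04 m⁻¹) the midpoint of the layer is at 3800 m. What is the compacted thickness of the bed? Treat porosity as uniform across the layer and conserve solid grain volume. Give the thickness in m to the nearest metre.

21 m

Working in km (1 km = 1000 m; k in km⁻¹ = k in m⁻¹ × 1000):
Porosity at 3.8 km: φ = 0.51·exp(−0.42×3.8) = 0.1034
Solid-volume conservation: h(1−φ) = h₀(1−φ₀) ⇒ h = h₀·(1−φ₀)/(1−φ)
h = 0.039 × (1 − 0.51)/(1 − 0.1034) = 0.039 × 0.5465 = 0.0213 km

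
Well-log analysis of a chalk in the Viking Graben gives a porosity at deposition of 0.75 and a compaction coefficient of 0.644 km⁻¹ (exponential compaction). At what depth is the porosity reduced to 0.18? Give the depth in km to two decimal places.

Invert Athy's law: d = ln(φ₀/φ) / c
d = ln(0.75/0.18) / 0.644 = ln(4.167) / 0.644 = 1.4271 / 0.644 = 2.216 km

2.22 km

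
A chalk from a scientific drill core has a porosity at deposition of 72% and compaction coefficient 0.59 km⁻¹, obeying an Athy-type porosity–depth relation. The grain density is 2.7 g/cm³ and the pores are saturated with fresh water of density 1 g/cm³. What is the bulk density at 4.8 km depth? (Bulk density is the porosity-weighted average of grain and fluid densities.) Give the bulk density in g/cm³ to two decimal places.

2.63 g/cm³

Porosity at depth: φ = 0.72·exp(−0.59×4.8) = 0.72×0.0589 = 0.0424
Bulk density: ρ_b = (1−φ)ρ_g + φ·ρ_f = 0.9576×2.7 + 0.0424×1
       = 2.586 + 0.042 = 2.628 g/cm³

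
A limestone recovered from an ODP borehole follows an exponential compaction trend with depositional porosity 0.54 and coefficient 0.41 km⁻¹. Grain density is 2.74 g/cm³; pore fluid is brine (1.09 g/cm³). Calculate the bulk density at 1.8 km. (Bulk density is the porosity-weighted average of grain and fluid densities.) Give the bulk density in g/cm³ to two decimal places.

2.31 g/cm³

Porosity at depth: phi = 0.54·exp(−0.41×1.8) = 0.54×0.4781 = 0.2582
Bulk density: ρ_b = (1−phi)ρ_g + phi·ρ_f = 0.7418×2.74 + 0.2582×1.09
       = 2.033 + 0.281 = 2.314 g/cm³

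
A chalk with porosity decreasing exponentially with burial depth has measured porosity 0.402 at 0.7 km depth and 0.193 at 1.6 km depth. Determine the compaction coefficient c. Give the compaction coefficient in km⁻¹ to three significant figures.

0.815 km⁻¹

Athy: phi(z) = phi₀ e^(−cz) ⇒ phi₁/phi₂ = e^{c(z₂−z₁)} ⇒ c = ln(phi₁/phi₂)/(z₂−z₁)
c = ln(0.402/0.193) / (1.6 − 0.7) = ln(2.083) / 0.9 = 0.7338 / 0.9 = 0.8153 km⁻¹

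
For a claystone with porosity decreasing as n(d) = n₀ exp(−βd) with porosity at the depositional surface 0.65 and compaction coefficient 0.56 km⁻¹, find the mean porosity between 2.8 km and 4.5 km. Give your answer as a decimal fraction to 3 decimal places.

⟨n⟩ = (1/(d₂−d₁)) ∫ n₀ e^(−βd) dd = n₀·(e^(−β·d₁) − e^(−β·d₂)) / (β·(d₂−d₁))
e^(−0.56×2.8) = 0.2085; e^(−0.56×4.5) = 0.0805
⟨n⟩ = 0.65 × (0.2085 − 0.0805) / (0.56 × 1.7) = 0.65 × 0.1345 = 0.0874

0.087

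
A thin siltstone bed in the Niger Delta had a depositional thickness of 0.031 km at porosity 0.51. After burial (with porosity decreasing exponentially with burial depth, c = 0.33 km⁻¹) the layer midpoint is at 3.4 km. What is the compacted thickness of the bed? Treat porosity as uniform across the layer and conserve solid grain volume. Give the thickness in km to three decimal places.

Porosity at 3.4 km: phi = 0.51·exp(−0.33×3.4) = 0.1661
Solid-volume conservation: h(1−phi) = h₀(1−phi₀) ⇒ h = h₀·(1−phi₀)/(1−phi)
h = 0.031 × (1 − 0.51)/(1 − 0.1661) = 0.031 × 0.5876 = 0.0182 km

0.018 km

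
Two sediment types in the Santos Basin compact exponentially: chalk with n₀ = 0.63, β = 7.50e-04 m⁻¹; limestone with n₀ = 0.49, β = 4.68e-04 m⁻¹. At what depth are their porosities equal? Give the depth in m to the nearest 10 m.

Working in km (1 km = 1000 m; β in km⁻¹ = β in m⁻¹ × 1000):
Set n₀ₐ e^(−βₐz) = n₀ᵦ e^(−βᵦz) ⇒ ln(n₀ₐ/n₀ᵦ) = (βₐ − βᵦ)·z
z = ln(0.63/0.49) / (0.75 − 0.468) = 0.2513 / 0.282 = 0.891 km

890 m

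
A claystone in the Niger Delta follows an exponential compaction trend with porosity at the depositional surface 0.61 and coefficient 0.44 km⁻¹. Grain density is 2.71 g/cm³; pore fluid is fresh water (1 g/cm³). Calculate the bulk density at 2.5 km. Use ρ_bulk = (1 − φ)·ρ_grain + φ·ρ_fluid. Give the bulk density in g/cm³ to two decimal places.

Porosity at depth: n = 0.61·exp(−0.44×2.5) = 0.61×0.3329 = 0.2031
Bulk density: ρ_b = (1−n)ρ_g + n·ρ_f = 0.7969×2.71 + 0.2031×1
       = 2.160 + 0.203 = 2.363 g/cm³

2.36 g/cm³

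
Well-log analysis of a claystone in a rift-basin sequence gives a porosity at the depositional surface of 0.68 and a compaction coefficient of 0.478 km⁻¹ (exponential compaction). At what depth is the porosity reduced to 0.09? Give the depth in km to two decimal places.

Invert Athy's law: z = ln(n₀/n) / k
z = ln(0.68/0.09) / 0.478 = ln(7.556) / 0.478 = 2.0223 / 0.478 = 4.231 km

4.23 km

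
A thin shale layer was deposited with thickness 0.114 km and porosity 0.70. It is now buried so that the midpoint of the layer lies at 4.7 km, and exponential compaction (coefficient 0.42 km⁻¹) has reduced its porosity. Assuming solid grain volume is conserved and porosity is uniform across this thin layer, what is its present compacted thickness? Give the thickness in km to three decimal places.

Porosity at 4.7 km: phi = 0.7·exp(−0.42×4.7) = 0.0972
Solid-volume conservation: h(1−phi) = h₀(1−phi₀) ⇒ h = h₀·(1−phi₀)/(1−phi)
h = 0.114 × (1 − 0.7)/(1 − 0.0972) = 0.114 × 0.3323 = 0.0379 km

0.038 km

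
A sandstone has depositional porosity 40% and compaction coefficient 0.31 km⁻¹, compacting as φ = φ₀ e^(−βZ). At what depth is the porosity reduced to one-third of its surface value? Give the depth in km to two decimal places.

φ/φ₀ = 1/3 ⇒ exp(−β·Z) = 1/3 ⇒ Z = ln(3) / β
Z = 1.0986 / 0.31 = 3.544 km

3.54 km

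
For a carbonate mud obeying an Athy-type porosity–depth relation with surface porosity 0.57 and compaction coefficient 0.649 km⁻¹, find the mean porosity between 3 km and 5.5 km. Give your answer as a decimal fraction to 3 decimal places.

0.040

⟨n⟩ = (1/(d₂−d₁)) ∫ n₀ e^(−βd) dd = n₀·(e^(−β·d₁) − e^(−β·d₂)) / (β·(d₂−d₁))
e^(−0.649×3) = 0.1427; e^(−0.649×5.5) = 0.0282
⟨n⟩ = 0.57 × (0.1427 − 0.0282) / (0.649 × 2.5) = 0.57 × 0.0706 = 0.0402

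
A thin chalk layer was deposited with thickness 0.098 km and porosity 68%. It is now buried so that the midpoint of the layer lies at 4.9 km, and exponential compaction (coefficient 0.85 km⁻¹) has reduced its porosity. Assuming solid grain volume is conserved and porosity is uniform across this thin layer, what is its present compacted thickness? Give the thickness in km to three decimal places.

0.032 km

Porosity at 4.9 km: phi = 0.68·exp(−0.85×4.9) = 0.0106
Solid-volume conservation: h(1−phi) = h₀(1−phi₀) ⇒ h = h₀·(1−phi₀)/(1−phi)
h = 0.098 × (1 − 0.68)/(1 − 0.0106) = 0.098 × 0.3234 = 0.0317 km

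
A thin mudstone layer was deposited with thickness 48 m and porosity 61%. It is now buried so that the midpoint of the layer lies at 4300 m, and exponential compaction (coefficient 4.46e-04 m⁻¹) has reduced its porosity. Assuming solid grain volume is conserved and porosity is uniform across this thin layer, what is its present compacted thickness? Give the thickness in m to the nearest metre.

21 m

Working in km (1 km = 1000 m; c in km⁻¹ = c in m⁻¹ × 1000):
Porosity at 4.3 km: φ = 0.61·exp(−0.446×4.3) = 0.0896
Solid-volume conservation: h(1−φ) = h₀(1−φ₀) ⇒ h = h₀·(1−φ₀)/(1−φ)
h = 0.048 × (1 − 0.61)/(1 − 0.0896) = 0.048 × 0.4284 = 0.0206 km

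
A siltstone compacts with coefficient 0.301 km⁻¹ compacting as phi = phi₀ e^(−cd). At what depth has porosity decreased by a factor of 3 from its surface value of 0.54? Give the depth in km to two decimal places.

phi/phi₀ = 1/3 ⇒ exp(−c·d) = 1/3 ⇒ d = ln(3) / c
d = 1.0986 / 0.301 = 3.650 km

3.65 km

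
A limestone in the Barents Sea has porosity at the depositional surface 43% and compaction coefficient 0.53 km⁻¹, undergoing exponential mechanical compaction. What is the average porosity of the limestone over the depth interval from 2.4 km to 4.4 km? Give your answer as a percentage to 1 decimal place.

7.4%

⟨phi⟩ = (1/(d₂−d₁)) ∫ phi₀ e^(−βd) dd = phi₀·(e^(−β·d₁) − e^(−β·d₂)) / (β·(d₂−d₁))
e^(−0.53×2.4) = 0.2803; e^(−0.53×4.4) = 0.0971
⟨phi⟩ = 0.43 × (0.2803 − 0.0971) / (0.53 × 2) = 0.43 × 0.1728 = 0.0743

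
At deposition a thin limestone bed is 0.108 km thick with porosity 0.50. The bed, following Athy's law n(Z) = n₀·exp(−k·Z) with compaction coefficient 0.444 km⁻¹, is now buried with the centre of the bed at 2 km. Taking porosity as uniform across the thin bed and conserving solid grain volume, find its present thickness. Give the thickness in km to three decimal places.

0.068 km

Porosity at 2 km: n = 0.5·exp(−0.444×2) = 0.2057
Solid-volume conservation: h(1−n) = h₀(1−n₀) ⇒ h = h₀·(1−n₀)/(1−n)
h = 0.108 × (1 − 0.5)/(1 − 0.2057) = 0.108 × 0.6295 = 0.0680 km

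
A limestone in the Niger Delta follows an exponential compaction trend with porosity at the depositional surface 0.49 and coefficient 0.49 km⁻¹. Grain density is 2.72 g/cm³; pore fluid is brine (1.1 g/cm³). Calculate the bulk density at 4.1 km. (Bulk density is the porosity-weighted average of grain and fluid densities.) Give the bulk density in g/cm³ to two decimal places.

Porosity at depth: φ = 0.49·exp(−0.49×4.1) = 0.49×0.1341 = 0.0657
Bulk density: ρ_b = (1−φ)ρ_g + φ·ρ_f = 0.9343×2.72 + 0.0657×1.1
       = 2.541 + 0.072 = 2.614 g/cm³

2.61 g/cm³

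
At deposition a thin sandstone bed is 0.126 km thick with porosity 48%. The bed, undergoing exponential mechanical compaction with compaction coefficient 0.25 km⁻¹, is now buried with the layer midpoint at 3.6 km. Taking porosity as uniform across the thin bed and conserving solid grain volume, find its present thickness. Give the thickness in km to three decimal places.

Porosity at 3.6 km: φ = 0.48·exp(−0.25×3.6) = 0.1952
Solid-volume conservation: h(1−φ) = h₀(1−φ₀) ⇒ h = h₀·(1−φ₀)/(1−φ)
h = 0.126 × (1 − 0.48)/(1 − 0.1952) = 0.126 × 0.6461 = 0.0814 km

0.081 km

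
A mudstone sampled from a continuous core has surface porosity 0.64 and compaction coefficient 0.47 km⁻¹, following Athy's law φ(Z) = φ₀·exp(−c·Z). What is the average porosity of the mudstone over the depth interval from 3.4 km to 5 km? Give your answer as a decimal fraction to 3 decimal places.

⟨φ⟩ = (1/(Z₂−Z₁)) ∫ φ₀ e^(−cZ) dZ = φ₀·(e^(−c·Z₁) − e^(−c·Z₂)) / (c·(Z₂−Z₁))
e^(−0.47×3.4) = 0.2023; e^(−0.47×5) = 0.0954
⟨φ⟩ = 0.64 × (0.2023 − 0.0954) / (0.47 × 1.6) = 0.64 × 0.1422 = 0.0910

0.091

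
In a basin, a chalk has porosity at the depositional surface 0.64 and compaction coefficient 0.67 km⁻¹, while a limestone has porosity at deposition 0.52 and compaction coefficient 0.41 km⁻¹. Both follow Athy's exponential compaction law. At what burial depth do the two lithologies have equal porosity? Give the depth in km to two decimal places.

0.80 km

Set phi₀ₐ e^(−cₐz) = phi₀ᵦ e^(−cᵦz) ⇒ ln(phi₀ₐ/phi₀ᵦ) = (cₐ − cᵦ)·z
z = ln(0.64/0.52) / (0.67 − 0.41) = 0.2076 / 0.26 = 0.799 km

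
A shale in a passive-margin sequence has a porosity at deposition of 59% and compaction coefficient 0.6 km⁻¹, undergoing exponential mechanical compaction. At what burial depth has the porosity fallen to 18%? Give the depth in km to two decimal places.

1.98 km

Invert Athy's law: z = ln(n₀/n) / c
z = ln(0.59/0.18) / 0.6 = ln(3.278) / 0.6 = 1.1872 / 0.6 = 1.979 km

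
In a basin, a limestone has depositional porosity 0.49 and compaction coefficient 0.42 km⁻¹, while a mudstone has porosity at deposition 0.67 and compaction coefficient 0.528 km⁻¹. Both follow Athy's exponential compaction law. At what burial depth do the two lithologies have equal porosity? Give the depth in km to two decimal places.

Set n₀ₐ e^(−cₐd) = n₀ᵦ e^(−cᵦd) ⇒ ln(n₀ₐ/n₀ᵦ) = (cₐ − cᵦ)·d
d = ln(0.49/0.67) / (0.42 − 0.528) = -0.3129 / -0.108 = 2.897 km

2.90 km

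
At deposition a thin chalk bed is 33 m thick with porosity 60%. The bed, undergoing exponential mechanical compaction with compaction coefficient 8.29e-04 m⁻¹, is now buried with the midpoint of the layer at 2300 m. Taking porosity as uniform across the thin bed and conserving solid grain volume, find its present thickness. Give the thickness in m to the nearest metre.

Working in km (1 km = 1000 m; β in km⁻¹ = β in m⁻¹ × 1000):
Porosity at 2.3 km: φ = 0.6·exp(−0.829×2.3) = 0.0891
Solid-volume conservation: h(1−φ) = h₀(1−φ₀) ⇒ h = h₀·(1−φ₀)/(1−φ)
h = 0.033 × (1 − 0.6)/(1 − 0.0891) = 0.033 × 0.4391 = 0.0145 km

14 m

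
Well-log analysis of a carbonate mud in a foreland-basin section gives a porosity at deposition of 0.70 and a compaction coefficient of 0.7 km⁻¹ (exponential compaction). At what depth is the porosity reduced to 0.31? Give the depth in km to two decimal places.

Invert Athy's law: z = ln(n₀/n) / c
z = ln(0.7/0.31) / 0.7 = ln(2.258) / 0.7 = 0.8145 / 0.7 = 1.164 km

1.16 km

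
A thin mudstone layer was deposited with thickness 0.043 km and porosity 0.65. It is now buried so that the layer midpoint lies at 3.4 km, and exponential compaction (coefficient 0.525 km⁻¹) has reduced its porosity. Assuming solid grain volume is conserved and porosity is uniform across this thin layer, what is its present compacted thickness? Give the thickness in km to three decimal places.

Porosity at 3.4 km: phi = 0.65·exp(−0.525×3.4) = 0.1091
Solid-volume conservation: h(1−phi) = h₀(1−phi₀) ⇒ h = h₀·(1−phi₀)/(1−phi)
h = 0.043 × (1 − 0.65)/(1 − 0.1091) = 0.043 × 0.3928 = 0.0169 km

0.017 km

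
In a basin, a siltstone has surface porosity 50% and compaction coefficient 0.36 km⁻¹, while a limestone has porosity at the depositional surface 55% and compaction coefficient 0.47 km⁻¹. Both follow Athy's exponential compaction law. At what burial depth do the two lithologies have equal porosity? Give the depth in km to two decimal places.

0.87 km

Set n₀ₐ e^(−kₐZ) = n₀ᵦ e^(−kᵦZ) ⇒ ln(n₀ₐ/n₀ᵦ) = (kₐ − kᵦ)·Z
Z = ln(0.5/0.55) / (0.36 − 0.47) = -0.0953 / -0.11 = 0.866 km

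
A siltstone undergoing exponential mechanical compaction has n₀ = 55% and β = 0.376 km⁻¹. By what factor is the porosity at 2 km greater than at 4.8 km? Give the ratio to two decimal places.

2.87

n(z₁)/n(z₂) = e^(−β·z₁)/e^(−β·z₂) = e^{β(z₂−z₁)}
= exp(0.376 × 2.8) = exp(1.053) = 2.8657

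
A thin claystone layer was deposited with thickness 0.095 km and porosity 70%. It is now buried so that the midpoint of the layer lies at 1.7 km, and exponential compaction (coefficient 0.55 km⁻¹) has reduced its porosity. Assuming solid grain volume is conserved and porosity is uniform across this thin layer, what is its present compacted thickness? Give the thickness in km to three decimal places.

Porosity at 1.7 km: n = 0.7·exp(−0.55×1.7) = 0.2748
Solid-volume conservation: h(1−n) = h₀(1−n₀) ⇒ h = h₀·(1−n₀)/(1−n)
h = 0.095 × (1 − 0.7)/(1 − 0.2748) = 0.095 × 0.4137 = 0.0393 km

0.039 km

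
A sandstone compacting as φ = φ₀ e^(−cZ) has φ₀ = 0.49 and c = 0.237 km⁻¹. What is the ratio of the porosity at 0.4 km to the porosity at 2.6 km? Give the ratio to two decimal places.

φ(Z₁)/φ(Z₂) = e^(−c·Z₁)/e^(−c·Z₂) = e^{c(Z₂−Z₁)}
= exp(0.237 × 2.2) = exp(0.5214) = 1.6844

1.68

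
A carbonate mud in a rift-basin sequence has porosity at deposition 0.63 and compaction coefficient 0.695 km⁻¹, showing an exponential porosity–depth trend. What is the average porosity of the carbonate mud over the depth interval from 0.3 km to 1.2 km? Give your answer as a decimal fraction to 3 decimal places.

⟨n⟩ = (1/(z₂−z₁)) ∫ n₀ e^(−βz) dz = n₀·(e^(−β·z₁) − e^(−β·z₂)) / (β·(z₂−z₁))
e^(−0.695×0.3) = 0.8118; e^(−0.695×1.2) = 0.4343
⟨n⟩ = 0.63 × (0.8118 − 0.4343) / (0.695 × 0.9) = 0.63 × 0.6035 = 0.3802

0.380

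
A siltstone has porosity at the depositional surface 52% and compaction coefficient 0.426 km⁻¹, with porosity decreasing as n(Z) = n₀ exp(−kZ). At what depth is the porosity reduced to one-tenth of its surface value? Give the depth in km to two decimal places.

n/n₀ = 1/10 ⇒ exp(−k·Z) = 1/10 ⇒ Z = ln(10) / k
Z = 2.3026 / 0.426 = 5.405 km

5.41 km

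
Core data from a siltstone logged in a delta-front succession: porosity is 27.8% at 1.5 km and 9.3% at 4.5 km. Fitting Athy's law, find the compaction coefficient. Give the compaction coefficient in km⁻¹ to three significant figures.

Athy: φ(Z) = φ₀ e^(−βZ) ⇒ φ₁/φ₂ = e^{β(Z₂−Z₁)} ⇒ β = ln(φ₁/φ₂)/(Z₂−Z₁)
β = ln(0.278/0.093) / (4.5 − 1.5) = ln(2.989) / 3 = 1.0950 / 3 = 0.365 km⁻¹

0.365 km⁻¹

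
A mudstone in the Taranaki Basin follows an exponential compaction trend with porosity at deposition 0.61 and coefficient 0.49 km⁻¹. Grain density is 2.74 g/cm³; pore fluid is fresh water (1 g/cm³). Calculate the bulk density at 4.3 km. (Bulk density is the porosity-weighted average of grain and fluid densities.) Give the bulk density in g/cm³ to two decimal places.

Porosity at depth: n = 0.61·exp(−0.49×4.3) = 0.61×0.1216 = 0.0742
Bulk density: ρ_b = (1−n)ρ_g + n·ρ_f = 0.9258×2.74 + 0.0742×1
       = 2.537 + 0.074 = 2.611 g/cm³

2.61 g/cm³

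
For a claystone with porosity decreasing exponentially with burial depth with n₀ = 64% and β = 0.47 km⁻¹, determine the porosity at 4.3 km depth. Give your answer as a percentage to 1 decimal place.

n = n₀·exp(−β·z) = 0.64 × exp(−0.47 × 4.3) = 0.64 × exp(−2.021)
  = 0.64 × 0.1325 = 0.0848

8.5%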